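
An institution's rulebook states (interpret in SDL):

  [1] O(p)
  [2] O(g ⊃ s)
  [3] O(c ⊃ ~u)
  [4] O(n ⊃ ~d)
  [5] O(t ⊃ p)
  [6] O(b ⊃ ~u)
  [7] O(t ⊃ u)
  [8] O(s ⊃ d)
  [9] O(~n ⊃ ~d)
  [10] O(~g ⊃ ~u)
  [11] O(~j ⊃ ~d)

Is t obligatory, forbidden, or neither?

Premises 4 and 9 cover both cases: O(n ⊃ ~d) and O(~n ⊃ ~d). Since n ∨ ~n is a tautology, O(~d) follows.
Premise 8 is O(s ⊃ d); contrapositively O(~d ⊃ ~s). Since O(~d) holds, K gives O(~s).
The contrapositive of premise 2 (O(g ⊃ s)) is O(~s ⊃ ~g), and O(~s) is already established, so O(~g).
With premise 10, O(~g ⊃ ~u), the K-axiom yields O(~u).
Premise 7, O(t ⊃ u), contraposes to O(~u ⊃ ~t); with O(~u) we get O(~t).
Premises 1, 3, 5, 6, 11 do not contribute to this derivation.
Thus O(~t), which is F(t): t is forbidden.

Forbidden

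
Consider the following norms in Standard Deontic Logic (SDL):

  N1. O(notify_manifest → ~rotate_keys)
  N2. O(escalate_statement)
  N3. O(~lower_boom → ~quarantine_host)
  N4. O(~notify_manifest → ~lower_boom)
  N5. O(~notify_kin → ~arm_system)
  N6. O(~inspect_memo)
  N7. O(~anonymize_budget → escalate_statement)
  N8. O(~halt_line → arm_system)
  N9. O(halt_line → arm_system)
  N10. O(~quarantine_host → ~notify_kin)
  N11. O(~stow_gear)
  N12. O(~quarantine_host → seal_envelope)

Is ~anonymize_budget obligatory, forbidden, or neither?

Premise 7 is O(~anonymize_budget → escalate_statement); even if O(escalate_statement) held, inferring O(~anonymize_budget) would be affirming the consequent — invalid.
No premise or chain of K-axiom applications forces O(~anonymize_budget), and none forces O(anonymize_budget). So ~anonymize_budget is neither obligatory nor forbidden under these norms.

Neither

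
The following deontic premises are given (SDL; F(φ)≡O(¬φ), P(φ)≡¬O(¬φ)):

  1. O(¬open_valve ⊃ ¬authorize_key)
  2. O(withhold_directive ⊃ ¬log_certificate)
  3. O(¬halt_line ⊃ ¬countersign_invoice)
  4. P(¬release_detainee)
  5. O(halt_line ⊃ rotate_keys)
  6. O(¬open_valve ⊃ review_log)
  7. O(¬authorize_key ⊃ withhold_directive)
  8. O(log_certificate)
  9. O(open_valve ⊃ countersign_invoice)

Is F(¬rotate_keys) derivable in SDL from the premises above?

Premise 8 gives O(log_certificate).
The contrapositive of premise 2 (O(withhold_directive ⊃ ¬log_certificate)) is O(log_certificate ⊃ ¬withhold_directive), and O(log_certificate) is already established, so O(¬withhold_directive).
Premise 7 is O(¬authorize_key ⊃ withhold_directive); contrapositively O(¬withhold_directive ⊃ authorize_key). Since O(¬withhold_directive) holds, K gives O(authorize_key).
Premise 1 is O(¬open_valve ⊃ ¬authorize_key); contrapositively O(authorize_key ⊃ open_valve). Since O(authorize_key) holds, K gives O(open_valve).
From O(open_valve) and premise 9, O(open_valve ⊃ countersign_invoice), we obtain O(countersign_invoice).
The contrapositive of premise 3 (O(¬halt_line ⊃ ¬countersign_invoice)) is O(countersign_invoice ⊃ halt_line), and O(countersign_invoice) is already established, so O(halt_line).
With premise 5, O(halt_line ⊃ rotate_keys), the K-axiom yields O(rotate_keys).
Premises 4, 6 do not contribute to this derivation.
So O(rotate_keys) holds, i.e. F(¬rotate_keys). The claim follows.

Yes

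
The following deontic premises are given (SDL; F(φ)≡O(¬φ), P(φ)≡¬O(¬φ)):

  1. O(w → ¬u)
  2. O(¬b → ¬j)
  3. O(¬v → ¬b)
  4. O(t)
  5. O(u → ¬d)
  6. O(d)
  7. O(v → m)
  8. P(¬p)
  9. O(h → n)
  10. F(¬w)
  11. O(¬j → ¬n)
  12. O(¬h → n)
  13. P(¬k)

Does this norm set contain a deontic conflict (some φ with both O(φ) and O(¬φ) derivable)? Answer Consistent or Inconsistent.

Consistent

Premise 5 is O(u → ¬d), but O(u) is not derivable from the premises, so it does not yield O(¬d).
So O(¬d) is not derivable, and the apparent clash with O(d) does not arise.
A world satisfying every obligation exists (e.g. b=true, d=true, h=false, j=true, k=false, m=true, n=true, p=false, t=true, u=false, v=true, w=true); no atom is both obligatory and forbidden, so the set is consistent.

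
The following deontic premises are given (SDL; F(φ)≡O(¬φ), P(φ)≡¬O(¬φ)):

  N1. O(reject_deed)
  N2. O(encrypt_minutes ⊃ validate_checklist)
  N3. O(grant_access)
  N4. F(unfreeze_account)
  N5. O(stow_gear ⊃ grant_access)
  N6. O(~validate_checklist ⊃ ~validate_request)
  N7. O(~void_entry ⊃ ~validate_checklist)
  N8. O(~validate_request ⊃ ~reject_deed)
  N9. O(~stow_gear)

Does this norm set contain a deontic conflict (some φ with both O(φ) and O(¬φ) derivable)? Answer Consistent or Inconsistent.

Consistent

Premise 5 is O(stow_gear ⊃ grant_access); even if O(grant_access) held, inferring O(stow_gear) would be affirming the consequent — invalid.
So O(stow_gear) is not derivable, and the apparent clash with O(~stow_gear) does not arise.
A world satisfying every obligation exists (e.g. encrypt_minutes=false, grant_access=true, reject_deed=true, stow_gear=false, unfreeze_account=false, validate_checklist=true, validate_request=true, void_entry=true); no atom is both obligatory and forbidden, so the set is consistent.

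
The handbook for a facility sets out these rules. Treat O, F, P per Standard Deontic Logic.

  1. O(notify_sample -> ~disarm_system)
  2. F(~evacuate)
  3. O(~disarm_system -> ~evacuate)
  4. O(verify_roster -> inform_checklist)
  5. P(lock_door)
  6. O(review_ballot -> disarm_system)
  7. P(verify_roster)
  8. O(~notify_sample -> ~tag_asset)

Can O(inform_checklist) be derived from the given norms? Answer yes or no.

No

Premise 4 is O(verify_roster -> inform_checklist), but O(verify_roster) is not derivable from the premises (the permission P(verify_roster) asserts only ~O(~verify_roster), not O(verify_roster)), so it does not yield O(inform_checklist).
No other premise forces O(inform_checklist). An ideal world satisfying every premise can still have inform_checklist false, so O(inform_checklist) is not derivable.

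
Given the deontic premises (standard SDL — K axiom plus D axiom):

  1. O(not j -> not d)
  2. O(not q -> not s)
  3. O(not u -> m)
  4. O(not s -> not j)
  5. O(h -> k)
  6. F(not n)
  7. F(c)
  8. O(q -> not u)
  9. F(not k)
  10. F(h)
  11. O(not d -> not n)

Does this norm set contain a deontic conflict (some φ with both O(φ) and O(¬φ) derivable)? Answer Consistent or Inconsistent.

Premise 5 is O(h -> k); even if O(k) held, inferring O(h) would be affirming the consequent — invalid.
So O(h) is not derivable, and the apparent clash with O(not h) does not arise.
A world satisfying every obligation exists (e.g. c=false, d=true, h=false, j=true, k=true, m=true, n=true, q=true, s=true, u=false); no atom is both obligatory and forbidden, so the set is consistent.

Consistent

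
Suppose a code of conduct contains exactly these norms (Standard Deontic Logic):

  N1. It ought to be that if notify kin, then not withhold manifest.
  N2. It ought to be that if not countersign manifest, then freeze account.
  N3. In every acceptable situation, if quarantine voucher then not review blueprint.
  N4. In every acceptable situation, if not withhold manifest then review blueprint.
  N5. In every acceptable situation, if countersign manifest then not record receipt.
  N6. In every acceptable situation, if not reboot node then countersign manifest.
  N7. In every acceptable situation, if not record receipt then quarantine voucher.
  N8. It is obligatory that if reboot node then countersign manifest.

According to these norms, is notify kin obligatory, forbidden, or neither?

Premises 8 and 6 are O(reboot_node → countersign_manifest) and O(¬reboot_node → countersign_manifest); every ideal world satisfies reboot_node or ¬reboot_node, so in either case countersign_manifest holds — hence O(countersign_manifest).
From O(countersign_manifest) and premise 5, O(countersign_manifest → ¬record_receipt), we obtain O(¬record_receipt).
Premise 7 is O(¬record_receipt → quarantine_voucher); since O(¬record_receipt), deontic closure gives O(quarantine_voucher).
From O(quarantine_voucher) and premise 3, O(quarantine_voucher → ¬review_blueprint), we obtain O(¬review_blueprint).
Premise 4, O(¬withhold_manifest → review_blueprint), contraposes to O(¬review_blueprint → withhold_manifest); with O(¬review_blueprint) we get O(withhold_manifest).
The contrapositive of premise 1 (O(notify_kin → ¬withhold_manifest)) is O(withhold_manifest → ¬notify_kin), and O(withhold_manifest) is already established, so O(¬notify_kin).
Premise 2 does not contribute to this derivation.
Thus O(¬notify_kin), which is F(notify_kin): notify_kin is forbidden.

Forbidden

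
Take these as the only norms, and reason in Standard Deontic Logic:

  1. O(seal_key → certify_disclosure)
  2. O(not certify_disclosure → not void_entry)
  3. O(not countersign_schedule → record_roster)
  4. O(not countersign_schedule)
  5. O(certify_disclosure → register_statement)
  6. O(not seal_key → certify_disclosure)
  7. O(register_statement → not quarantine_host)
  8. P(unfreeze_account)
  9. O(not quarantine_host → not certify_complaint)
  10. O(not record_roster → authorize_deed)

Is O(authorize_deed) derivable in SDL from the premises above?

No

Premise 10 is O(not record_roster → authorize_deed), but O(not record_roster) is not derivable from the premises, so it does not yield O(authorize_deed).
No other premise forces O(authorize_deed). An ideal world satisfying every premise can still have authorize_deed false, so O(authorize_deed) is not derivable.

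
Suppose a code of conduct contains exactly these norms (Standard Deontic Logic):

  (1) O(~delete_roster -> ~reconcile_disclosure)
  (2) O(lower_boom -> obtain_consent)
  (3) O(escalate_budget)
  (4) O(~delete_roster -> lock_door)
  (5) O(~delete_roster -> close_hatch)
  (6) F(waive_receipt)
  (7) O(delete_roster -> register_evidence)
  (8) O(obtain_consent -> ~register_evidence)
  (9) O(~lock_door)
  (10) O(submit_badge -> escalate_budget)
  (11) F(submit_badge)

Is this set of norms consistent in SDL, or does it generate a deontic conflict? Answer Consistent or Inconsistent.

Premise 10 is O(submit_badge -> escalate_budget); even if O(escalate_budget) held, inferring O(submit_badge) would be affirming the consequent — invalid.
So O(submit_badge) is not derivable, and the apparent clash with O(~submit_badge) does not arise.
A world satisfying every obligation exists (e.g. close_hatch=false, delete_roster=true, escalate_budget=true, lock_door=false, lower_boom=false, obtain_consent=false, reconcile_disclosure=false, register_evidence=true, submit_badge=false, waive_receipt=false); no atom is both obligatory and forbidden, so the set is consistent.

Consistent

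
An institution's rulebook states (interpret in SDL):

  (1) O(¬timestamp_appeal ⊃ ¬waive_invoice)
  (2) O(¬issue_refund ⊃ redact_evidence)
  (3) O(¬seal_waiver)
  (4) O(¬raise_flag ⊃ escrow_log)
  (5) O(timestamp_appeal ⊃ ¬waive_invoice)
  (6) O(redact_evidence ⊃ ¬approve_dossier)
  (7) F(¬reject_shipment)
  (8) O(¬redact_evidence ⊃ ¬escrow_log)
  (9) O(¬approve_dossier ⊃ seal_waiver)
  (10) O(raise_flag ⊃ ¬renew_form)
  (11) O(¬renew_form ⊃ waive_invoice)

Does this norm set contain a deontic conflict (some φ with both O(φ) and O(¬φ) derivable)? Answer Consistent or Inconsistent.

Inconsistent

Premises 5 and 1 are O(timestamp_appeal ⊃ ¬waive_invoice) and O(¬timestamp_appeal ⊃ ¬waive_invoice); every ideal world satisfies timestamp_appeal or ¬timestamp_appeal, so in either case ¬waive_invoice holds — hence O(¬waive_invoice).
Premise 11 is O(¬renew_form ⊃ waive_invoice); contrapositively O(¬waive_invoice ⊃ renew_form). Since O(¬waive_invoice) holds, K gives O(renew_form).
Premise 10, O(raise_flag ⊃ ¬renew_form), contraposes to O(renew_form ⊃ ¬raise_flag); with O(renew_form) we get O(¬raise_flag).
Premise 4 is O(¬raise_flag ⊃ escrow_log); since O(¬raise_flag), deontic closure gives O(escrow_log).
The contrapositive of premise 8 (O(¬redact_evidence ⊃ ¬escrow_log)) is O(escrow_log ⊃ redact_evidence), and O(escrow_log) is already established, so O(redact_evidence).
Premise 6 is O(redact_evidence ⊃ ¬approve_dossier); since O(redact_evidence), deontic closure gives O(¬approve_dossier).
From O(¬approve_dossier) and premise 9, O(¬approve_dossier ⊃ seal_waiver), we obtain O(seal_waiver).
But premise 3 directly asserts O(¬seal_waiver).
We now have both O(seal_waiver) and O(¬seal_waiver) — seal_waiver is simultaneously obligatory and forbidden, violating the D-axiom.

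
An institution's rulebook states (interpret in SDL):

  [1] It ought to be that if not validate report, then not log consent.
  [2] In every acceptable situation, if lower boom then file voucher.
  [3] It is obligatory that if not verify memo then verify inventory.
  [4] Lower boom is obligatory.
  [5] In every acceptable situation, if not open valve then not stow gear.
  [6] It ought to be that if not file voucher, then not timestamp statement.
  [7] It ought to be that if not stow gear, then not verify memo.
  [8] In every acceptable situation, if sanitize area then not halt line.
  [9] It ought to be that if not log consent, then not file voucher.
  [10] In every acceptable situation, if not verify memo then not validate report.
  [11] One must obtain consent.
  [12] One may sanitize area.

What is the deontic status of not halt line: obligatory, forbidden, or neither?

Neither

Premise 8 is O(sanitize_area → ¬halt_line), but O(sanitize_area) is not derivable from the premises (the permission P(sanitize_area) asserts only ¬O(¬sanitize_area), not O(sanitize_area)), so it does not yield O(¬halt_line).
No premise or chain of K-axiom applications forces O(¬halt_line), and none forces O(halt_line). So ¬halt_line is neither obligatory nor forbidden under these norms.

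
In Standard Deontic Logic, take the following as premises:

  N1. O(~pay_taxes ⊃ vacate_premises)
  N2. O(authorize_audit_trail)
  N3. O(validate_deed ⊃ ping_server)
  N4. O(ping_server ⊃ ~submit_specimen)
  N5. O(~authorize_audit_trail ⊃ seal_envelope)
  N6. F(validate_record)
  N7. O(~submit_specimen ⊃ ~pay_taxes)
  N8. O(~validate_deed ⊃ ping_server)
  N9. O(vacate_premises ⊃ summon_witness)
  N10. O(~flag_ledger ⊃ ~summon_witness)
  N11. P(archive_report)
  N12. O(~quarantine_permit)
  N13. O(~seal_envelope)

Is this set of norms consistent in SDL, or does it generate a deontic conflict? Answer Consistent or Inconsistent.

Premise 5 is O(~authorize_audit_trail ⊃ seal_envelope), but O(~authorize_audit_trail) is not derivable from the premises, so it does not yield O(seal_envelope).
So O(seal_envelope) is not derivable, and the apparent clash with O(~seal_envelope) does not arise.
A world satisfying every obligation exists (e.g. archive_report=false, authorize_audit_trail=true, flag_ledger=true, pay_taxes=false, ping_server=true, quarantine_permit=false, seal_envelope=false, submit_specimen=false, summon_witness=true, vacate_premises=true, validate_deed=false, validate_record=false); no atom is both obligatory and forbidden, so the set is consistent.

Consistent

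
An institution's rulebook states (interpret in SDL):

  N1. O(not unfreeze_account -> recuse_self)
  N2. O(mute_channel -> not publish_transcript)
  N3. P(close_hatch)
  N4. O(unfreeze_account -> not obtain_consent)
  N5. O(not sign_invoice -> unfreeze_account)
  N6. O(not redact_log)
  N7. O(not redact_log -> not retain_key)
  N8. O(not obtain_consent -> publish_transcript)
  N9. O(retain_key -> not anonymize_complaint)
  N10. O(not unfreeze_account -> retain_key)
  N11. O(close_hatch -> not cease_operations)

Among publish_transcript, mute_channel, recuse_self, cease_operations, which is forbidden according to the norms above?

Premise 6 gives O(not redact_log).
Applying K to premise 7 (O(not redact_log -> not retain_key)) and O(not redact_log) yields O(not retain_key).
Premise 10, O(not unfreeze_account -> retain_key), contraposes to O(not retain_key -> unfreeze_account); with O(not retain_key) we get O(unfreeze_account).
Applying K to premise 4 (O(unfreeze_account -> not obtain_consent)) and O(unfreeze_account) yields O(not obtain_consent).
With premise 8, O(not obtain_consent -> publish_transcript), the K-axiom yields O(publish_transcript).
The contrapositive of premise 2 (O(mute_channel -> not publish_transcript)) is O(publish_transcript -> not mute_channel), and O(publish_transcript) is already established, so O(not mute_channel).
So O(not mute_channel) holds, i.e. mute_channel is forbidden. None of the other listed options is forbidden under the premises.

mute_channel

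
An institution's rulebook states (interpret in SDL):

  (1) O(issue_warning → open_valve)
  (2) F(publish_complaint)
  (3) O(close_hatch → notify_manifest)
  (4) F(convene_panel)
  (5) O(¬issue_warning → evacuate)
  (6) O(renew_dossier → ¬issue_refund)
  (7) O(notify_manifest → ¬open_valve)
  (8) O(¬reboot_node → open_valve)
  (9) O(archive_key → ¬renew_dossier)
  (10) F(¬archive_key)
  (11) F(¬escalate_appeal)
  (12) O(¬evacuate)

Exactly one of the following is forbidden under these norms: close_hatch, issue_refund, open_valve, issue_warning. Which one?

close_hatch

From premise 12 we have O(¬evacuate).
Premise 5, O(¬issue_warning → evacuate), contraposes to O(¬evacuate → issue_warning); with O(¬evacuate) we get O(issue_warning).
With premise 1, O(issue_warning → open_valve), the K-axiom yields O(open_valve).
Premise 7 is O(notify_manifest → ¬open_valve); contrapositively O(open_valve → ¬notify_manifest). Since O(open_valve) holds, K gives O(¬notify_manifest).
Premise 3, O(close_hatch → notify_manifest), contraposes to O(¬notify_manifest → ¬close_hatch); with O(¬notify_manifest) we get O(¬close_hatch).
So O(¬close_hatch) holds, i.e. close_hatch is forbidden. None of the other listed options is forbidden under the premises.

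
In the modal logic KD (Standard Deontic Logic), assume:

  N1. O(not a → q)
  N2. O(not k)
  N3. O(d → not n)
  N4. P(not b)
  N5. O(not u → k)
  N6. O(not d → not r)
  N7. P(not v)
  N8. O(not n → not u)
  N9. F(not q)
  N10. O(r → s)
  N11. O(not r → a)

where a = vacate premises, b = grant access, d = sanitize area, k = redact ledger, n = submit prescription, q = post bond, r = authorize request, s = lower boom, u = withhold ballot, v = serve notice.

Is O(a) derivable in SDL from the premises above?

Yes

From premise 2 we have O(not k).
The contrapositive of premise 5 (O(not u → k)) is O(not k → u), and O(not k) is already established, so O(u).
Premise 8, O(not n → not u), contraposes to O(u → n); with O(u) we get O(n).
Premise 3 is O(d → not n); contrapositively O(n → not d). Since O(n) holds, K gives O(not d).
Applying K to premise 6 (O(not d → not r)) and O(not d) yields O(not r).
From O(not r) and premise 11, O(not r → a), we obtain O(a).
Premises 1, 4, 7, 9, 10 do not contribute to this derivation.
So O(a) follows.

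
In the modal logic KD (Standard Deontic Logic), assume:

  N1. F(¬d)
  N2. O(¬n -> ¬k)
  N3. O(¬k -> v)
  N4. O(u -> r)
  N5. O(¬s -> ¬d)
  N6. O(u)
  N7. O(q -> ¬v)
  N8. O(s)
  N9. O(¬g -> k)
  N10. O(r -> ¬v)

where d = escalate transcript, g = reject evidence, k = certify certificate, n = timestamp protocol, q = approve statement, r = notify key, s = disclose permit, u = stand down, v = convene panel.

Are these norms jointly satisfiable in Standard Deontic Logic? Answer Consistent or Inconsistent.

Consistent

Premise 5 is O(¬s -> ¬d), but O(¬s) is not derivable from the premises, so it does not yield O(¬d).
So O(¬d) is not derivable, and the apparent clash with O(d) does not arise.
A world satisfying every obligation exists (e.g. d=true, g=false, k=true, n=true, q=false, r=true, s=true, u=true, v=false); no atom is both obligatory and forbidden, so the set is consistent.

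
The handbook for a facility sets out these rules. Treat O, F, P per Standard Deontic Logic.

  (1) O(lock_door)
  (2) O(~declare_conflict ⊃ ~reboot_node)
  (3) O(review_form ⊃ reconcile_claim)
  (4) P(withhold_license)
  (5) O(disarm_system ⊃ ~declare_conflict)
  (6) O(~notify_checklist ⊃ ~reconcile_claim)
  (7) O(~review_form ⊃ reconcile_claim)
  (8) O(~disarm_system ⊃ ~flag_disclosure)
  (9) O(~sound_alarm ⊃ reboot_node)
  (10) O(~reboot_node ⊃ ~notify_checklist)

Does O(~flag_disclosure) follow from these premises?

By case analysis on review_form: premise 3 gives O(review_form ⊃ reconcile_claim) and premise 7 gives O(~review_form ⊃ reconcile_claim), so O(reconcile_claim) either way.
The contrapositive of premise 6 (O(~notify_checklist ⊃ ~reconcile_claim)) is O(reconcile_claim ⊃ notify_checklist), and O(reconcile_claim) is already established, so O(notify_checklist).
Premise 10, O(~reboot_node ⊃ ~notify_checklist), contraposes to O(notify_checklist ⊃ reboot_node); with O(notify_checklist) we get O(reboot_node).
Premise 2, O(~declare_conflict ⊃ ~reboot_node), contraposes to O(reboot_node ⊃ declare_conflict); with O(reboot_node) we get O(declare_conflict).
Premise 5 is O(disarm_system ⊃ ~declare_conflict); contrapositively O(declare_conflict ⊃ ~disarm_system). Since O(declare_conflict) holds, K gives O(~disarm_system).
With premise 8, O(~disarm_system ⊃ ~flag_disclosure), the K-axiom yields O(~flag_disclosure).
Premises 1, 4, 9 do not contribute to this derivation.
So O(~flag_disclosure) follows.

Yes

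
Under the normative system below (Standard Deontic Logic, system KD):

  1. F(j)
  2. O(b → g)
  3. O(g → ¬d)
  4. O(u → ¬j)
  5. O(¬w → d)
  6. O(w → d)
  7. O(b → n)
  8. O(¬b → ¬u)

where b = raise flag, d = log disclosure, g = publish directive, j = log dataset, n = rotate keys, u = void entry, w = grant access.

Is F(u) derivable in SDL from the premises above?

Yes

By case analysis on ¬w: premise 5 gives O(¬w → d) and premise 6 gives O(w → d), so O(d) either way.
Premise 3, O(g → ¬d), contraposes to O(d → ¬g); with O(d) we get O(¬g).
Premise 2, O(b → g), contraposes to O(¬g → ¬b); with O(¬g) we get O(¬b).
Premise 8 is O(¬b → ¬u); since O(¬b), deontic closure gives O(¬u).
Premises 1, 4, 7 do not contribute to this derivation.
So O(¬u) holds, i.e. F(u). The claim follows.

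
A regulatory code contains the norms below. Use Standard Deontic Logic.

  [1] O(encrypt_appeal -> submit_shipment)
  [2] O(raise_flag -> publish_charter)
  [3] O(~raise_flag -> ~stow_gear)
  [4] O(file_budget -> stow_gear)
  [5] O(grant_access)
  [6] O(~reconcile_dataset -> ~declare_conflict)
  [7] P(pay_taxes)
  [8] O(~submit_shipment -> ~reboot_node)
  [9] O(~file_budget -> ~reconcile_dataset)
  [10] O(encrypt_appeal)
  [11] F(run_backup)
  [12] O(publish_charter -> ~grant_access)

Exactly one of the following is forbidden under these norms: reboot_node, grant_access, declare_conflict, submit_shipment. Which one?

Premise 5 gives O(grant_access).
The contrapositive of premise 12 (O(publish_charter -> ~grant_access)) is O(grant_access -> ~publish_charter), and O(grant_access) is already established, so O(~publish_charter).
Premise 2 is O(raise_flag -> publish_charter); contrapositively O(~publish_charter -> ~raise_flag). Since O(~publish_charter) holds, K gives O(~raise_flag).
Premise 3 is O(~raise_flag -> ~stow_gear); since O(~raise_flag), deontic closure gives O(~stow_gear).
Premise 4, O(file_budget -> stow_gear), contraposes to O(~stow_gear -> ~file_budget); with O(~stow_gear) we get O(~file_budget).
With premise 9, O(~file_budget -> ~reconcile_dataset), the K-axiom yields O(~reconcile_dataset).
Applying K to premise 6 (O(~reconcile_dataset -> ~declare_conflict)) and O(~reconcile_dataset) yields O(~declare_conflict).
So O(~declare_conflict) holds, i.e. declare_conflict is forbidden. None of the other listed options is forbidden under the premises.

declare_conflict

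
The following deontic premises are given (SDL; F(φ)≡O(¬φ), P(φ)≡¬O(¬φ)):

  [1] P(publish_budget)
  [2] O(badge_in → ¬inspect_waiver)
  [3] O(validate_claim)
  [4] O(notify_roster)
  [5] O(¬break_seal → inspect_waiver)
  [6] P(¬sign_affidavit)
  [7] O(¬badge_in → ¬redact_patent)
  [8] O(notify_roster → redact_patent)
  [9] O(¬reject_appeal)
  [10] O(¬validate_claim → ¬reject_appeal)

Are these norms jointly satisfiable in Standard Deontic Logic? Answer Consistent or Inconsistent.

Consistent

Premise 10 is O(¬validate_claim → ¬reject_appeal); even if O(¬reject_appeal) held, inferring O(¬validate_claim) would be affirming the consequent — invalid.
So O(¬validate_claim) is not derivable, and the apparent clash with O(validate_claim) does not arise.
A world satisfying every obligation exists (e.g. badge_in=true, break_seal=true, inspect_waiver=false, notify_roster=true, publish_budget=false, redact_patent=true, reject_appeal=false, sign_affidavit=false, validate_claim=true); no atom is both obligatory and forbidden, so the set is consistent.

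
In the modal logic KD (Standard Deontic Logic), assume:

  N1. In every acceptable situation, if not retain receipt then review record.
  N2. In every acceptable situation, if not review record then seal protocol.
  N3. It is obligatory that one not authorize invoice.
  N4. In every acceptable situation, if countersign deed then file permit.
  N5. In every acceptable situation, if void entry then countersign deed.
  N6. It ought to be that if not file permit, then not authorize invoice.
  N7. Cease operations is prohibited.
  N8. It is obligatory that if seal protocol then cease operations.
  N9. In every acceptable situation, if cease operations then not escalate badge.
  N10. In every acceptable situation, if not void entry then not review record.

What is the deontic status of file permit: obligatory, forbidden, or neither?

Obligatory

Premise 7 is F(cease_operations), i.e. O(¬cease_operations).
Premise 8, O(seal_protocol → cease_operations), contraposes to O(¬cease_operations → ¬seal_protocol); with O(¬cease_operations) we get O(¬seal_protocol).
Premise 2, O(¬review_record → seal_protocol), contraposes to O(¬seal_protocol → review_record); with O(¬seal_protocol) we get O(review_record).
Premise 10, O(¬void_entry → ¬review_record), contraposes to O(review_record → void_entry); with O(review_record) we get O(void_entry).
With premise 5, O(void_entry → countersign_deed), the K-axiom yields O(countersign_deed).
Applying K to premise 4 (O(countersign_deed → file_permit)) and O(countersign_deed) yields O(file_permit).
Premises 1, 3, 6, 9 do not contribute to this derivation.
Hence file_permit is obligatory.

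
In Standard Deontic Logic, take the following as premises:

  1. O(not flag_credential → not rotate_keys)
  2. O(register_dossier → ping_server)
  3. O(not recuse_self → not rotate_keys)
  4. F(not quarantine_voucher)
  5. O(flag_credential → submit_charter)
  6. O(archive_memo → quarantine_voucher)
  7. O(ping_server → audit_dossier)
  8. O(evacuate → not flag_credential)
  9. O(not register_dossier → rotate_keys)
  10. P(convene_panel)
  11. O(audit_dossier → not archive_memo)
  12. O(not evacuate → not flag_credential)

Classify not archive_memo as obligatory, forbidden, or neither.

Premises 8 and 12 cover both cases: O(evacuate → not flag_credential) and O(not evacuate → not flag_credential). Since evacuate ∨ not evacuate is a tautology, O(not flag_credential) follows.
Premise 1 is O(not flag_credential → not rotate_keys); since O(not flag_credential), deontic closure gives O(not rotate_keys).
The contrapositive of premise 9 (O(not register_dossier → rotate_keys)) is O(not rotate_keys → register_dossier), and O(not rotate_keys) is already established, so O(register_dossier).
From O(register_dossier) and premise 2, O(register_dossier → ping_server), we obtain O(ping_server).
Premise 7 is O(ping_server → audit_dossier); since O(ping_server), deontic closure gives O(audit_dossier).
From O(audit_dossier) and premise 11, O(audit_dossier → not archive_memo), we obtain O(not archive_memo).
Premises 3, 4, 5, 6, 10 do not contribute to this derivation.
Hence not archive_memo is obligatory.

Obligatory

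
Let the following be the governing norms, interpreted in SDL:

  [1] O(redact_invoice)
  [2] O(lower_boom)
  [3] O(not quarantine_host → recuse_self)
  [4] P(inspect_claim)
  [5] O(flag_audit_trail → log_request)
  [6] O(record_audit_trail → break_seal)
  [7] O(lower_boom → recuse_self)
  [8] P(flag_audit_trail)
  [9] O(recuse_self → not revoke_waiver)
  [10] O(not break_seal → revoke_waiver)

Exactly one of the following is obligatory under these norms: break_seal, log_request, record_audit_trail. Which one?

Premise 2 gives O(lower_boom).
With premise 7, O(lower_boom → recuse_self), the K-axiom yields O(recuse_self).
Applying K to premise 9 (O(recuse_self → not revoke_waiver)) and O(recuse_self) yields O(not revoke_waiver).
Premise 10 is O(not break_seal → revoke_waiver); contrapositively O(not revoke_waiver → break_seal). Since O(not revoke_waiver) holds, K gives O(break_seal).
So O(break_seal) holds — break_seal is obligatory. None of the other listed options is made obligatory by any chain of premises.

break_seal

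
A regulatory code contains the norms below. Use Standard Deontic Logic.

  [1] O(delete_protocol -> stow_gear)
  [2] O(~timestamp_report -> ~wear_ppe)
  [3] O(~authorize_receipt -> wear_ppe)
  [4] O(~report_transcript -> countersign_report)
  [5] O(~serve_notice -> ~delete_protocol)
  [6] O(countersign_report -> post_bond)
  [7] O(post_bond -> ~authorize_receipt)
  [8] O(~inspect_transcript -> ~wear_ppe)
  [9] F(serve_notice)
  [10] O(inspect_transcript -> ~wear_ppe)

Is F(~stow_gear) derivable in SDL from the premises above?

No

Premise 1 is O(delete_protocol -> stow_gear), but O(delete_protocol) is not derivable from the premises, so it does not yield O(stow_gear).
No other premise forces O(stow_gear). An ideal world satisfying every premise can still have ~stow_gear true, so F(~stow_gear) is not derivable.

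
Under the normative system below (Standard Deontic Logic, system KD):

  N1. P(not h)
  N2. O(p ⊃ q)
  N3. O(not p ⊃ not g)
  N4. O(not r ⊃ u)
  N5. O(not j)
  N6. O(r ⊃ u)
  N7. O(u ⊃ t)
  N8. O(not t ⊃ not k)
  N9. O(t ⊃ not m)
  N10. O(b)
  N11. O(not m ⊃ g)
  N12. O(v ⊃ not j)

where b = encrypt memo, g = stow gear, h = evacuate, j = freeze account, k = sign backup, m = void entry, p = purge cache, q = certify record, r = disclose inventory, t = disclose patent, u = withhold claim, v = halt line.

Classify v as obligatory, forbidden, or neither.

Premise 12 is O(v ⊃ not j); even if O(not j) held, inferring O(v) would be affirming the consequent — invalid.
No premise or chain of K-axiom applications forces O(v), and none forces O(not v). So v is neither obligatory nor forbidden under these norms.

Neither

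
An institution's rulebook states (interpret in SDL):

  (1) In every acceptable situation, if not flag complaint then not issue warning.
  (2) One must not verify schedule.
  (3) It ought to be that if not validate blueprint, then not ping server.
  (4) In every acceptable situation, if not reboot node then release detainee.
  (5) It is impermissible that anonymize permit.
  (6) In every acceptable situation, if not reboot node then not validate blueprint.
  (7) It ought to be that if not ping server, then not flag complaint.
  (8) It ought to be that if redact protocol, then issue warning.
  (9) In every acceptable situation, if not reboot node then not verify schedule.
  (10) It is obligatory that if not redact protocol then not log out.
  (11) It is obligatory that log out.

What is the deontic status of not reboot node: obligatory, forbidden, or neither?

Forbidden

Premise 11 gives O(log_out).
Premise 10 is O(¬redact_protocol → ¬log_out); contrapositively O(log_out → redact_protocol). Since O(log_out) holds, K gives O(redact_protocol).
From O(redact_protocol) and premise 8, O(redact_protocol → issue_warning), we obtain O(issue_warning).
Premise 1 is O(¬flag_complaint → ¬issue_warning); contrapositively O(issue_warning → flag_complaint). Since O(issue_warning) holds, K gives O(flag_complaint).
The contrapositive of premise 7 (O(¬ping_server → ¬flag_complaint)) is O(flag_complaint → ping_server), and O(flag_complaint) is already established, so O(ping_server).
The contrapositive of premise 3 (O(¬validate_blueprint → ¬ping_server)) is O(ping_server → validate_blueprint), and O(ping_server) is already established, so O(validate_blueprint).
The contrapositive of premise 6 (O(¬reboot_node → ¬validate_blueprint)) is O(validate_blueprint → reboot_node), and O(validate_blueprint) is already established, so O(reboot_node).
Premises 2, 4, 5, 9 do not contribute to this derivation.
Thus O(reboot_node), which is F(¬reboot_node): ¬reboot_node is forbidden.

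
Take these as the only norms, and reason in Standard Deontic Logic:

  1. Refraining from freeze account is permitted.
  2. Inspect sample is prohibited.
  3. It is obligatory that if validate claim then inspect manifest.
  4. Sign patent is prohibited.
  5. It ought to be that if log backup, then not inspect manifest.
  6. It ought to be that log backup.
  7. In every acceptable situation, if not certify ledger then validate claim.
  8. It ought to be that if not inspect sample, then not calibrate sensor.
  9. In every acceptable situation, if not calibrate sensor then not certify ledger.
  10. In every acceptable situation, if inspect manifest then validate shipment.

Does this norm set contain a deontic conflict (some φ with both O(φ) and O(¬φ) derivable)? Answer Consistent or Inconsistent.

Inconsistent

Premise 6 states O(log_backup) outright.
Premise 5 is O(log_backup → ¬inspect_manifest); since O(log_backup), deontic closure gives O(¬inspect_manifest).
Premise 3, O(validate_claim → inspect_manifest), contraposes to O(¬inspect_manifest → ¬validate_claim); with O(¬inspect_manifest) we get O(¬validate_claim).
Premise 7 is O(¬certify_ledger → validate_claim); contrapositively O(¬validate_claim → certify_ledger). Since O(¬validate_claim) holds, K gives O(certify_ledger).
Premise 9, O(¬calibrate_sensor → ¬certify_ledger), contraposes to O(certify_ledger → calibrate_sensor); with O(certify_ledger) we get O(calibrate_sensor).
The contrapositive of premise 8 (O(¬inspect_sample → ¬calibrate_sensor)) is O(calibrate_sensor → inspect_sample), and O(calibrate_sensor) is already established, so O(inspect_sample).
But premise 2, F(inspect_sample), means O(¬inspect_sample).
We now have both O(inspect_sample) and O(¬inspect_sample) — inspect_sample is simultaneously obligatory and forbidden, violating the D-axiom.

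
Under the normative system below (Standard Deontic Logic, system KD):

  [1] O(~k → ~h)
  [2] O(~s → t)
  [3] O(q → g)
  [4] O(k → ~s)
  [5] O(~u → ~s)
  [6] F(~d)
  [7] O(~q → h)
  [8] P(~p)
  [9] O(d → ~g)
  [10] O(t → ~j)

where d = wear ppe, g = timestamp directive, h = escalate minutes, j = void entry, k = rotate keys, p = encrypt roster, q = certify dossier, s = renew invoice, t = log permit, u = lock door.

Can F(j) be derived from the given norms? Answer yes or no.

Yes

Premise 6 is F(~d), i.e. O(d).
Premise 9 is O(d → ~g); since O(d), deontic closure gives O(~g).
Premise 3 is O(q → g); contrapositively O(~g → ~q). Since O(~g) holds, K gives O(~q).
With premise 7, O(~q → h), the K-axiom yields O(h).
The contrapositive of premise 1 (O(~k → ~h)) is O(h → k), and O(h) is already established, so O(k).
Premise 4 is O(k → ~s); since O(k), deontic closure gives O(~s).
Premise 2 is O(~s → t); since O(~s), deontic closure gives O(t).
Applying K to premise 10 (O(t → ~j)) and O(t) yields O(~j).
Premises 5, 8 do not contribute to this derivation.
So O(~j) holds, i.e. F(j). The claim follows.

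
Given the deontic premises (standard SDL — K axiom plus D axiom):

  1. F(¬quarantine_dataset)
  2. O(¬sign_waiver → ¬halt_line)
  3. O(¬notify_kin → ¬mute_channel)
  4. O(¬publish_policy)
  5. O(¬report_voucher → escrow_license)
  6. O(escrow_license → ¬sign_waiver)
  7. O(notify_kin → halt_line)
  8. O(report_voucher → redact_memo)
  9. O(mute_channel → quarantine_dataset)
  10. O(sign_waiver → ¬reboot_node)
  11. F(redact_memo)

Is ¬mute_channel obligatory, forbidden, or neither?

Premise 11, F(redact_memo), is equivalent to O(¬redact_memo).
The contrapositive of premise 8 (O(report_voucher → redact_memo)) is O(¬redact_memo → ¬report_voucher), and O(¬redact_memo) is already established, so O(¬report_voucher).
With premise 5, O(¬report_voucher → escrow_license), the K-axiom yields O(escrow_license).
From O(escrow_license) and premise 6, O(escrow_license → ¬sign_waiver), we obtain O(¬sign_waiver).
Premise 2 is O(¬sign_waiver → ¬halt_line); since O(¬sign_waiver), deontic closure gives O(¬halt_line).
The contrapositive of premise 7 (O(notify_kin → halt_line)) is O(¬halt_line → ¬notify_kin), and O(¬halt_line) is already established, so O(¬notify_kin).
From O(¬notify_kin) and premise 3, O(¬notify_kin → ¬mute_channel), we obtain O(¬mute_channel).
Premises 1, 4, 9, 10 do not contribute to this derivation.
Hence ¬mute_channel is obligatory.

Obligatory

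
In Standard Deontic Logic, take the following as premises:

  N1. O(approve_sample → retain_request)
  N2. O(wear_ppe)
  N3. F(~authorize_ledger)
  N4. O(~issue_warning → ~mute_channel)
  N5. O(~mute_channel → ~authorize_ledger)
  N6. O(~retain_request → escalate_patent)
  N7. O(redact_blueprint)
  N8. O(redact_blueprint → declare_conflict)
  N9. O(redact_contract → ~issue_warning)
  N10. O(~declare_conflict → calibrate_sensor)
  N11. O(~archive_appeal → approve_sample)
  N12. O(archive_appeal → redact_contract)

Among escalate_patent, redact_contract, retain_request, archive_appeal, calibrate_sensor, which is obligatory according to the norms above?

retain_request

Premise 3 is F(~authorize_ledger), i.e. O(authorize_ledger).
The contrapositive of premise 5 (O(~mute_channel → ~authorize_ledger)) is O(authorize_ledger → mute_channel), and O(authorize_ledger) is already established, so O(mute_channel).
The contrapositive of premise 4 (O(~issue_warning → ~mute_channel)) is O(mute_channel → issue_warning), and O(mute_channel) is already established, so O(issue_warning).
Premise 9, O(redact_contract → ~issue_warning), contraposes to O(issue_warning → ~redact_contract); with O(issue_warning) we get O(~redact_contract).
The contrapositive of premise 12 (O(archive_appeal → redact_contract)) is O(~redact_contract → ~archive_appeal), and O(~redact_contract) is already established, so O(~archive_appeal).
Applying K to premise 11 (O(~archive_appeal → approve_sample)) and O(~archive_appeal) yields O(approve_sample).
From O(approve_sample) and premise 1, O(approve_sample → retain_request), we obtain O(retain_request).
So O(retain_request) holds — retain_request is obligatory. None of the other listed options is made obligatory by any chain of premises.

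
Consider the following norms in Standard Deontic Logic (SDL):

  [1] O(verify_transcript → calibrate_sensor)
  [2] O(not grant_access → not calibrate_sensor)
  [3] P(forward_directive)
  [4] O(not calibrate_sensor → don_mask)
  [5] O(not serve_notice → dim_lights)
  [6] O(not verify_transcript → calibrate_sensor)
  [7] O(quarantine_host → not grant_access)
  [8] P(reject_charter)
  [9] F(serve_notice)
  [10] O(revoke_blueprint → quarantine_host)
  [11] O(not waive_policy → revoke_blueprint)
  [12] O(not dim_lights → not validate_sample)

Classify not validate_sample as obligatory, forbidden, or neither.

Neither

Premise 12 is O(not dim_lights → not validate_sample), but O(not dim_lights) is not derivable from the premises, so it does not yield O(not validate_sample).
No premise or chain of K-axiom applications forces O(not validate_sample), and none forces O(validate_sample). So not validate_sample is neither obligatory nor forbidden under these norms.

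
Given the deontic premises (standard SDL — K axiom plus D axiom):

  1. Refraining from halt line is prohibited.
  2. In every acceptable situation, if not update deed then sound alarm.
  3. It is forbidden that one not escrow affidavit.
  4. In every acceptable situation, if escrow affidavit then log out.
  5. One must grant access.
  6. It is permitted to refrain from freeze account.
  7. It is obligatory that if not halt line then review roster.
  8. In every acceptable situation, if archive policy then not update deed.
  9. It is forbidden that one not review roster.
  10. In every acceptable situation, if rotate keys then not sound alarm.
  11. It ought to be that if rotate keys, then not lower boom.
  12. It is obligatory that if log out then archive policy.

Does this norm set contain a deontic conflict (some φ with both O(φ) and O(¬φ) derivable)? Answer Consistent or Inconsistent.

Premise 7 is O(¬halt_line → review_roster); even if O(review_roster) held, inferring O(¬halt_line) would be affirming the consequent — invalid.
So O(¬halt_line) is not derivable, and the apparent clash with O(halt_line) does not arise.
A world satisfying every obligation exists (e.g. archive_policy=true, escrow_affidavit=true, freeze_account=false, grant_access=true, halt_line=true, log_out=true, lower_boom=false, review_roster=true, rotate_keys=false, sound_alarm=true, update_deed=false); no atom is both obligatory and forbidden, so the set is consistent.

Consistent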